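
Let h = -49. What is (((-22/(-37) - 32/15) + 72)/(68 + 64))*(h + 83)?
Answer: 332401/18315 ≈ 18.149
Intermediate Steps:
(((-22/(-37) - 32/15) + 72)/(68 + 64))*(h + 83) = (((-22/(-37) - 32/15) + 72)/(68 + 64))*(-49 + 83) = (((-22*(-1/37) - 32*1/15) + 72)/132)*34 = (((22/37 - 32/15) + 72)*(1/132))*34 = ((-854/555 + 72)*(1/132))*34 = ((39106/555)*(1/132))*34 = (19553/36630)*34 = 332401/18315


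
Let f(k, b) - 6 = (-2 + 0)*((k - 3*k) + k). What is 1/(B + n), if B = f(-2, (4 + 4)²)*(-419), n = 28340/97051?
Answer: -97051/81300398 ≈ -0.0011937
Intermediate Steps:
n = 28340/97051 (n = 28340*(1/97051) = 28340/97051 ≈ 0.29201)
f(k, b) = 6 + 2*k (f(k, b) = 6 + (-2 + 0)*((k - 3*k) + k) = 6 - 2*(-2*k + k) = 6 - (-2)*k = 6 + 2*k)
B = -838 (B = (6 + 2*(-2))*(-419) = (6 - 4)*(-419) = 2*(-419) = -838)
1/(B + n) = 1/(-838 + 28340/97051) = 1/(-81300398/97051) = -97051/81300398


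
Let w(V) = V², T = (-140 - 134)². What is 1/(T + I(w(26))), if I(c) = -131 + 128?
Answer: 1/75073 ≈ 1.3320e-5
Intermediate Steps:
T = 75076 (T = (-274)² = 75076)
I(c) = -3
1/(T + I(w(26))) = 1/(75076 - 3) = 1/75073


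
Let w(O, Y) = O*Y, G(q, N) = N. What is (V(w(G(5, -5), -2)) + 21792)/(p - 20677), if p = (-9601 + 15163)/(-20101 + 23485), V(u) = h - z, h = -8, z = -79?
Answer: -4110244/3886967 ≈ -1.0574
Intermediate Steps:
V(u) = 71 (V(u) = -8 - 1*(-79) = -8 + 79 = 71)
p = 309/188 (p = 5562/3384 = 5562*(1/3384) = 309/188 ≈ 1.6436)
(V(w(G(5, -5), -2)) + 21792)/(p - 20677) = (71 + 21792)/(309/188 - 20677) = 21863/(-3886967/188) = 21863*(-188/3886967) = -4110244/3886967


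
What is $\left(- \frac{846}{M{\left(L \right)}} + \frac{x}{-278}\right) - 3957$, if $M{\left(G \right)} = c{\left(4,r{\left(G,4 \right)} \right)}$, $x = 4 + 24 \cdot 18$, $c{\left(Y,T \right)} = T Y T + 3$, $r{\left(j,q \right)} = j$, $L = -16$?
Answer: $- \frac{565215101}{142753} \approx -3959.4$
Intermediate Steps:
$c{\left(Y,T \right)} = 3 + Y T^{2}$ ($c{\left(Y,T \right)} = Y T^{2} + 3 = 3 + Y T^{2}$)
$x = 436$ ($x = 4 + 432 = 436$)
$M{\left(G \right)} = 3 + 4 G^{2}$
$\left(- \frac{846}{M{\left(L \right)}} + \frac{x}{-278}\right) - 3957 = \left(- \frac{846}{3 + 4 \left(-16\right)^{2}} + \frac{436}{-278}\right) - 3957 = \left(- \frac{846}{3 + 4 \cdot 256} + 436 \left(- \frac{1}{278}\right)\right) - 3957 = \left(- \frac{846}{3 + 1024} - \frac{218}{139}\right) - 3957 = \left(- \frac{846}{1027} - \frac{218}{139}\right) - 3957 = - \frac{341480}{142753} - 3957 = - \frac{565215101}{142753}$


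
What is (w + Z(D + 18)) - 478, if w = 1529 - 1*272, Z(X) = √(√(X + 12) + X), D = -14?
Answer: 779 + 2*√2 ≈ 781.83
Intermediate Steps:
Z(X) = √(X + √(12 + X)) (Z(X) = √(√(12 + X) + X) = √(X + √(12 + X)))
w = 1257 (w = 1529 - 272 = 1257)
(w + Z(D + 18)) - 478 = (1257 + √((-14 + 18) + √(12 + (-14 + 18)))) - 478 = (1257 + √(4 + √(12 + 4))) - 478 = (1257 + √(4 + √16)) - 478 = (1257 + √(4 + 4)) - 478 = (1257 + √8) - 478 = (1257 + 2*√2) - 478 = 779 + 2*√2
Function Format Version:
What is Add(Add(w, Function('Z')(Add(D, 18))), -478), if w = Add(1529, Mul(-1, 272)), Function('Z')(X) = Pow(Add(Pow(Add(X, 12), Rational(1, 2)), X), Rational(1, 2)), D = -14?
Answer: Add(779, Mul(2, Pow(2, Rational(1, 2)))) ≈ 781.83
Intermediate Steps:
Function('Z')(X) = Pow(Add(X, Pow(Add(12, X), Rational(1, 2))), Rational(1, 2)) (Function('Z')(X) = Pow(Add(Pow(Add(12, X), Rational(1, 2)), X), Rational(1, 2)) = Pow(Add(X, Pow(Add(12, X), Rational(1, 2))), Rational(1, 2)))
w = 1257 (w = Add(1529, -272) = 1257)
Add(Add(w, Function('Z')(Add(D, 18))), -478) = Add(Add(1257, Pow(Add(Add(-14, 18), Pow(Add(12, Add(-14, 18)), Rational(1, 2))), Rational(1, 2))), -478) = Add(Add(1257, Pow(Add(4, Pow(Add(12, 4), Rational(1, 2))), Rational(1, 2))), -478) = Add(Add(1257, Pow(Add(4, Pow(16, Rational(1, 2))), Rational(1, 2))), -478) = Add(Add(1257, Pow(Add(4, 4), Rational(1, 2))), -478) = Add(Add(1257, Pow(8, Rational(1, 2))), -478) = Add(Add(1257, Mul(2, Pow(2, Rational(1, 2)))), -478) = Add(779, Mul(2, Pow(2, Rational(1, 2))))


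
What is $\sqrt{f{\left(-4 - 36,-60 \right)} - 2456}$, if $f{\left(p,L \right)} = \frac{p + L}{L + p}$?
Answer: $i \sqrt{2455} \approx 49.548 i$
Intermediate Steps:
$f{\left(p,L \right)} = 1$ ($f{\left(p,L \right)} = \frac{L + p}{L + p} = 1$)
$\sqrt{f{\left(-4 - 36,-60 \right)} - 2456} = \sqrt{1 - 2456} = \sqrt{-2455} = i \sqrt{2455}$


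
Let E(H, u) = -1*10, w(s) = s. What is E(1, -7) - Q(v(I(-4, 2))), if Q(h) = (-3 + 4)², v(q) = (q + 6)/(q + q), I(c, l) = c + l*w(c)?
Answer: -11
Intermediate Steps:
E(H, u) = -10
I(c, l) = c + c*l (I(c, l) = c + l*c = c + c*l)
v(q) = (6 + q)/(2*q) (v(q) = (6 + q)/((2*q)) = (6 + q)*(1/(2*q)) = (6 + q)/(2*q))
Q(h) = 1 (Q(h) = 1² = 1)
E(1, -7) - Q(v(I(-4, 2))) = -10 - 1*1 = -10 - 1 = -11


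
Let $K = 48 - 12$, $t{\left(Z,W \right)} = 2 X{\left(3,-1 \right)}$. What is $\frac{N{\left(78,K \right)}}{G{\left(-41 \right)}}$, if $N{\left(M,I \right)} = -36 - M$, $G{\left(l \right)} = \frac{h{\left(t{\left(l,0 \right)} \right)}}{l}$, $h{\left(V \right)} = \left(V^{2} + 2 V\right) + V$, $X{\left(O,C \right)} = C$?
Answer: $-2337$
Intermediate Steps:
$t{\left(Z,W \right)} = -2$ ($t{\left(Z,W \right)} = 2 \left(-1\right) = -2$)
$h{\left(V \right)} = V^{2} + 3 V$
$G{\left(l \right)} = - \frac{2}{l}$ ($G{\left(l \right)} = \frac{\left(-2\right) \left(3 - 2\right)}{l} = \frac{\left(-2\right) 1}{l} = - \frac{2}{l}$)
$K = 36$
$\frac{N{\left(78,K \right)}}{G{\left(-41 \right)}} = \frac{-36 - 78}{\left(-2\right) \frac{1}{-41}} = \frac{-36 - 78}{\left(-2\right) \left(- \frac{1}{41}\right)} = - \frac{114}{\frac{2}{41}} = \left(-114\right) \frac{41}{2} = -2337$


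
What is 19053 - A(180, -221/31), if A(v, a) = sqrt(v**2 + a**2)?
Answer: 19053 - sqrt(31185241)/31 ≈ 18873.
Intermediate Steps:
A(v, a) = sqrt(a**2 + v**2)
19053 - A(180, -221/31) = 19053 - sqrt((-221/31)**2 + 180**2) = 19053 - sqrt((-221*1/31)**2 + 32400) = 19053 - sqrt((-221/31)**2 + 32400) = 19053 - sqrt(48841/961 + 32400) = 19053 - sqrt(31185241/961) = 19053 - sqrt(31185241)/31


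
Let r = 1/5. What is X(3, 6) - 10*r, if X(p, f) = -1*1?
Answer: -3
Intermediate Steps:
X(p, f) = -1
r = ⅕ ≈ 0.20000
X(3, 6) - 10*r = -1 - 10*⅕ = -1 - 2 = -3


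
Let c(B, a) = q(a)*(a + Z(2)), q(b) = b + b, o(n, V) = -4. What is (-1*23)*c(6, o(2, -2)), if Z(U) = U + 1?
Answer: -184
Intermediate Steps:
q(b) = 2*b
Z(U) = 1 + U
c(B, a) = 2*a*(3 + a) (c(B, a) = (2*a)*(a + (1 + 2)) = (2*a)*(a + 3) = (2*a)*(3 + a) = 2*a*(3 + a))
(-1*23)*c(6, o(2, -2)) = (-1*23)*(2*(-4)*(3 - 4)) = -46*(-4)*(-1) = -23*8 = -184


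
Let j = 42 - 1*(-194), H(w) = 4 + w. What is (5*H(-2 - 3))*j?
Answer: -1180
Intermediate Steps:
j = 236 (j = 42 + 194 = 236)
(5*H(-2 - 3))*j = (5*(4 + (-2 - 3)))*236 = (5*(4 - 5))*236 = (5*(-1))*236 = -5*236 = -1180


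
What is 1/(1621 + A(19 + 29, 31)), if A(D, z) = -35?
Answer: 1/1586 ≈ 0.00063052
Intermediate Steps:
1/(1621 + A(19 + 29, 31)) = 1/(1621 - 35) = 1/1586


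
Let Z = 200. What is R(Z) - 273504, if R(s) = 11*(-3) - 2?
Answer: -273539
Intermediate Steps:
R(s) = -35 (R(s) = -33 - 2 = -35)
R(Z) - 273504 = -35 - 273504 = -273539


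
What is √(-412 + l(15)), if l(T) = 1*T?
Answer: I*√397 ≈ 19.925*I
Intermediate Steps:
l(T) = T
√(-412 + l(15)) = √(-412 + 15) = √(-397) = I*√397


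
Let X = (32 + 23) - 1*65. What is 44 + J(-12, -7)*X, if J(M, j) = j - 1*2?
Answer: 134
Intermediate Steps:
J(M, j) = -2 + j (J(M, j) = j - 2 = -2 + j)
X = -10 (X = 55 - 65 = -10)
44 + J(-12, -7)*X = 44 + (-2 - 7)*(-10) = 44 - 9*(-10) = 44 + 90 = 134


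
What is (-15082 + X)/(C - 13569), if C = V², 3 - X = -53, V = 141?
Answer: -7513/3156 ≈ -2.3805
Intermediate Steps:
X = 56 (X = 3 - 1*(-53) = 3 + 53 = 56)
C = 19881 (C = 141² = 19881)
(-15082 + X)/(C - 13569) = (-15082 + 56)/(19881 - 13569) = -15026/6312 = -15026*1/6312 = -7513/3156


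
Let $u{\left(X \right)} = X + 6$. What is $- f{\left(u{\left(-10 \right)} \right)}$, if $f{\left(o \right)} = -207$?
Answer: $207$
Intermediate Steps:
$u{\left(X \right)} = 6 + X$
$- f{\left(u{\left(-10 \right)} \right)} = \left(-1\right) \left(-207\right) = 207$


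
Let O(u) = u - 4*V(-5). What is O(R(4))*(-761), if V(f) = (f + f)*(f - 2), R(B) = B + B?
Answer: 206992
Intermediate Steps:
R(B) = 2*B
V(f) = 2*f*(-2 + f) (V(f) = (2*f)*(-2 + f) = 2*f*(-2 + f))
O(u) = -280 + u (O(u) = u - 8*(-5)*(-2 - 5) = u - 8*(-5)*(-7) = u - 4*70 = u - 280 = -280 + u)
O(R(4))*(-761) = (-280 + 2*4)*(-761) = (-280 + 8)*(-761) = -272*(-761) = 206992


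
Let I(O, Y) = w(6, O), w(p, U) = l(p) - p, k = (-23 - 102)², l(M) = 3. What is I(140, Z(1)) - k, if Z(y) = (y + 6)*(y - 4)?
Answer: -15628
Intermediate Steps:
k = 15625 (k = (-125)² = 15625)
Z(y) = (-4 + y)*(6 + y) (Z(y) = (6 + y)*(-4 + y) = (-4 + y)*(6 + y))
w(p, U) = 3 - p
I(O, Y) = -3 (I(O, Y) = 3 - 1*6 = 3 - 6 = -3)
I(140, Z(1)) - k = -3 - 1*15625 = -3 - 15625 = -15628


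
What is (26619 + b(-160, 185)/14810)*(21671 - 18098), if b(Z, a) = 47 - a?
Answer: 704286985698/7405 ≈ 9.5110e+7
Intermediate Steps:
(26619 + b(-160, 185)/14810)*(21671 - 18098) = (26619 + (47 - 1*185)/14810)*(21671 - 18098) = (26619 + (47 - 185)*(1/14810))*3573 = (26619 - 138*1/14810)*3573 = (26619 - 69/7405)*3573 = (197113626/7405)*3573 = 704286985698/7405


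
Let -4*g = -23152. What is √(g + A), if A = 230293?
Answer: √236081 ≈ 485.88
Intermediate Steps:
g = 5788 (g = -¼*(-23152) = 5788)
√(g + A) = √(5788 + 230293) = √236081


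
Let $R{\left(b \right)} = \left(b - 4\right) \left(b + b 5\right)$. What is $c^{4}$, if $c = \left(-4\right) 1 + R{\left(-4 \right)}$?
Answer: $1249198336$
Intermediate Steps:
$R{\left(b \right)} = 6 b \left(-4 + b\right)$ ($R{\left(b \right)} = \left(-4 + b\right) \left(b + 5 b\right) = \left(-4 + b\right) 6 b = 6 b \left(-4 + b\right)$)
$c = 188$ ($c = \left(-4\right) 1 + 6 \left(-4\right) \left(-4 - 4\right) = -4 + 6 \left(-4\right) \left(-8\right) = -4 + 192 = 188$)
$c^{4} = 188^{4} = 1249198336$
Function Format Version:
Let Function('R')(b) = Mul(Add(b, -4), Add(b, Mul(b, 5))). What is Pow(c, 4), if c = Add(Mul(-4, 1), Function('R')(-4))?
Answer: 1249198336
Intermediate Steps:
Function('R')(b) = Mul(6, b, Add(-4, b)) (Function('R')(b) = Mul(Add(-4, b), Add(b, Mul(5, b))) = Mul(Add(-4, b), Mul(6, b)) = Mul(6, b, Add(-4, b)))
c = 188 (c = Add(Mul(-4, 1), Mul(6, -4, Add(-4, -4))) = Add(-4, Mul(6, -4, -8)) = Add(-4, 192) = 188)
Pow(c, 4) = Pow(188, 4) = 1249198336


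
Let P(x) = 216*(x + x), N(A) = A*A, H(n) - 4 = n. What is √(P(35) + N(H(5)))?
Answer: 3*√1689 ≈ 123.29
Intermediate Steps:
H(n) = 4 + n
N(A) = A²
P(x) = 432*x (P(x) = 216*(2*x) = 432*x)
√(P(35) + N(H(5))) = √(432*35 + (4 + 5)²) = √(15120 + 9²) = √(15120 + 81) = √15201 = 3*√1689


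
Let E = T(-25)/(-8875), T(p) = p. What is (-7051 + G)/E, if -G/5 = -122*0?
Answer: -2503105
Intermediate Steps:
G = 0 (G = -(-610)*0 = -5*0 = 0)
E = 1/355 (E = -25/(-8875) = -25*(-1/8875) = 1/355 ≈ 0.0028169)
(-7051 + G)/E = (-7051 + 0)/(1/355) = -7051*355 = -2503105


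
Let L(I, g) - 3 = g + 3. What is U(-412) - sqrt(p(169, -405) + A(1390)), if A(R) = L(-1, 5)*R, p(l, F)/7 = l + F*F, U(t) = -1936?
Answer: -1936 - 2*sqrt(291162) ≈ -3015.2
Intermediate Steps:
L(I, g) = 6 + g (L(I, g) = 3 + (g + 3) = 3 + (3 + g) = 6 + g)
p(l, F) = 7*l + 7*F**2 (p(l, F) = 7*(l + F*F) = 7*(l + F**2) = 7*l + 7*F**2)
A(R) = 11*R (A(R) = (6 + 5)*R = 11*R)
U(-412) - sqrt(p(169, -405) + A(1390)) = -1936 - sqrt((7*169 + 7*(-405)**2) + 11*1390) = -1936 - sqrt((1183 + 7*164025) + 15290) = -1936 - sqrt((1183 + 1148175) + 15290) = -1936 - sqrt(1149358 + 15290) = -1936 - sqrt(1164648) = -1936 - 2*sqrt(291162)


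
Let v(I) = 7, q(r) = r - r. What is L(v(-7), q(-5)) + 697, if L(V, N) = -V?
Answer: 690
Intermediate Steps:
q(r) = 0
L(v(-7), q(-5)) + 697 = -1*7 + 697 = -7 + 697 = 690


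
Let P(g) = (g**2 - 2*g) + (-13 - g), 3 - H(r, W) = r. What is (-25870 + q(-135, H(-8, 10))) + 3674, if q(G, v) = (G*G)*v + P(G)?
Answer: 196896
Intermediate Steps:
H(r, W) = 3 - r
P(g) = -13 + g**2 - 3*g
q(G, v) = -13 + G**2 - 3*G + v*G**2 (q(G, v) = (G*G)*v + (-13 + G**2 - 3*G) = G**2*v + (-13 + G**2 - 3*G) = v*G**2 + (-13 + G**2 - 3*G) = -13 + G**2 - 3*G + v*G**2)
(-25870 + q(-135, H(-8, 10))) + 3674 = (-25870 + (-13 + (-135)**2 - 3*(-135) + (3 - 1*(-8))*(-135)**2)) + 3674 = (-25870 + (-13 + 18225 + 405 + (3 + 8)*18225)) + 3674 = (-25870 + (-13 + 18225 + 405 + 11*18225)) + 3674 = (-25870 + (-13 + 18225 + 405 + 200475)) + 3674 = (-25870 + 219092) + 3674 = 193222 + 3674 = 196896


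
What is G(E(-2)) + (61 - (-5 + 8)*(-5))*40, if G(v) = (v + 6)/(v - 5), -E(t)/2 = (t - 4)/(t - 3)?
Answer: 112462/37 ≈ 3039.5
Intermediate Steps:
E(t) = -2*(-4 + t)/(-3 + t) (E(t) = -2*(t - 4)/(t - 3) = -2*(-4 + t)/(-3 + t))
G(v) = (6 + v)/(-5 + v)
G(E(-2)) + (61 - (-5 + 8)*(-5))*40 = (6 + 2*(4 - 1*(-2))/(-3 - 2))/(-5 + 2*(4 - 1*(-2))/(-3 - 2)) + (61 - (-5 + 8)*(-5))*40 = (6 + 2*(4 + 2)/(-5))/(-5 + 2*(4 + 2)/(-5)) + (61 - 3*(-5))*40 = (6 + 2*(-1/5)*6)/(-5 + 2*(-1/5)*6) + (61 - 1*(-15))*40 = (6 - 12/5)/(-5 - 12/5) + (61 + 15)*40 = (18/5)/(-37/5) + 76*40 = -5/37*18/5 + 3040 = -18/37 + 3040 = 112462/37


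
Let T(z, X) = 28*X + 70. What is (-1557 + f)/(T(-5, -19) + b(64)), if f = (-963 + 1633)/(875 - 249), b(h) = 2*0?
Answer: 243503/72303 ≈ 3.3678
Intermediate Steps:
b(h) = 0
T(z, X) = 70 + 28*X
f = 335/313 (f = 670/626 = 670*(1/626) = 335/313 ≈ 1.0703)
(-1557 + f)/(T(-5, -19) + b(64)) = (-1557 + 335/313)/((70 + 28*(-19)) + 0) = -487006/(313*((70 - 532) + 0)) = -487006/(313*(-462 + 0)) = -487006/313/(-462) = -487006/313*(-1/462) = 243503/72303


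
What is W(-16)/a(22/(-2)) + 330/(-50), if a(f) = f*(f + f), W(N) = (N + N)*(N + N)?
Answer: -1433/605 ≈ -2.3686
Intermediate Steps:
W(N) = 4*N² (W(N) = (2*N)*(2*N) = 4*N²)
a(f) = 2*f² (a(f) = f*(2*f) = 2*f²)
W(-16)/a(22/(-2)) + 330/(-50) = (4*(-16)²)/((2*(22/(-2))²)) + 330/(-50) = (4*256)/((2*(22*(-½))²)) + 330*(-1/50) = 1024/((2*(-11)²)) - 33/5 = 1024/((2*121)) - 33/5 = 1024/242 - 33/5 = 1024*(1/242) - 33/5 = 512/121 - 33/5 = -1433/605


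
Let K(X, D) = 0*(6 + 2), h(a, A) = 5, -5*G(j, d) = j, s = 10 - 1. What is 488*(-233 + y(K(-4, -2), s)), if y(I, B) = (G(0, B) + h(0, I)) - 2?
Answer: -112240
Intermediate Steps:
s = 9
G(j, d) = -j/5
K(X, D) = 0 (K(X, D) = 0*8 = 0)
y(I, B) = 3 (y(I, B) = (-1/5*0 + 5) - 2 = (0 + 5) - 2 = 5 - 2 = 3)
488*(-233 + y(K(-4, -2), s)) = 488*(-233 + 3) = 488*(-230) = -112240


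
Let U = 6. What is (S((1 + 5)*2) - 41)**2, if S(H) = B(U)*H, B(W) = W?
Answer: 961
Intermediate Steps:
S(H) = 6*H
(S((1 + 5)*2) - 41)**2 = (6*((1 + 5)*2) - 41)**2 = (6*(6*2) - 41)**2 = (6*12 - 41)**2 = (72 - 41)**2 = 31**2 = 961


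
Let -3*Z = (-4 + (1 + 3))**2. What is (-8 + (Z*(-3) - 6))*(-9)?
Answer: 126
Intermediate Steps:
Z = 0 (Z = -(-4 + (1 + 3))**2/3 = -(-4 + 4)**2/3 = -1/3*0**2 = -1/3*0 = 0)
(-8 + (Z*(-3) - 6))*(-9) = (-8 + (0*(-3) - 6))*(-9) = (-8 + (0 - 6))*(-9) = (-8 - 6)*(-9) = -14*(-9) = 126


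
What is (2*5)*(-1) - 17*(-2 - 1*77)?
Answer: 1333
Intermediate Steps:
(2*5)*(-1) - 17*(-2 - 1*77) = 10*(-1) - 17*(-2 - 77) = -10 - 17*(-79) = -10 + 1343 = 1333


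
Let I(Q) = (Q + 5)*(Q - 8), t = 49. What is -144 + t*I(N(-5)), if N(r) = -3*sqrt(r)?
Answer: -4309 + 441*I*sqrt(5) ≈ -4309.0 + 986.11*I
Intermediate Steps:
I(Q) = (-8 + Q)*(5 + Q) (I(Q) = (5 + Q)*(-8 + Q) = (-8 + Q)*(5 + Q))
-144 + t*I(N(-5)) = -144 + 49*(-40 + (-3*I*sqrt(5))**2 - (-9)*sqrt(-5)) = -144 + 49*(-40 + (-3*I*sqrt(5))**2 - (-9)*I*sqrt(5)) = -144 + 49*(-40 - 45 + 9*I*sqrt(5)) = -144 + 49*(-85 + 9*I*sqrt(5)) = -144 + (-4165 + 441*I*sqrt(5)) = -4309 + 441*I*sqrt(5)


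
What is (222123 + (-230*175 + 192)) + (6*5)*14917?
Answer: 629575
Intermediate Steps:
(222123 + (-230*175 + 192)) + (6*5)*14917 = (222123 + (-40250 + 192)) + 30*14917 = (222123 - 40058) + 447510 = 182065 + 447510 = 629575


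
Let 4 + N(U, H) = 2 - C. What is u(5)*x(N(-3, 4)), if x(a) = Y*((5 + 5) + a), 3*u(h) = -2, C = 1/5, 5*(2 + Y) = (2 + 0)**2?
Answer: 156/25 ≈ 6.2400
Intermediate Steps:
Y = -6/5 (Y = -2 + (2 + 0)**2/5 = -2 + (1/5)*2**2 = -2 + (1/5)*4 = -2 + 4/5 = -6/5 ≈ -1.2000)
C = 1/5 ≈ 0.20000
u(h) = -2/3 (u(h) = (1/3)*(-2) = -2/3)
N(U, H) = -11/5 (N(U, H) = -4 + (2 - 1*1/5) = -4 + (2 - 1/5) = -4 + 9/5 = -11/5)
x(a) = -12 - 6*a/5 (x(a) = -6*((5 + 5) + a)/5 = -6*(10 + a)/5 = -12 - 6*a/5)
u(5)*x(N(-3, 4)) = -2*(-12 - 6/5*(-11/5))/3 = -2*(-12 + 66/25)/3 = -2/3*(-234/25) = 156/25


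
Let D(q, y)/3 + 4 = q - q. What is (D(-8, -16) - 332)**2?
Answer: 118336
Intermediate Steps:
D(q, y) = -12 (D(q, y) = -12 + 3*(q - q) = -12 + 3*0 = -12 + 0 = -12)
(D(-8, -16) - 332)**2 = (-12 - 332)**2 = (-344)**2 = 118336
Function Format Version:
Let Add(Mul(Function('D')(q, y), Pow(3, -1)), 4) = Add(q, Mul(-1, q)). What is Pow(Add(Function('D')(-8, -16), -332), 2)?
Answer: 118336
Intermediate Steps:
Function('D')(q, y) = -12 (Function('D')(q, y) = Add(-12, Mul(3, Add(q, Mul(-1, q)))) = Add(-12, Mul(3, 0)) = Add(-12, 0) = -12)
Pow(Add(Function('D')(-8, -16), -332), 2) = Pow(Add(-12, -332), 2) = Pow(-344, 2) = 118336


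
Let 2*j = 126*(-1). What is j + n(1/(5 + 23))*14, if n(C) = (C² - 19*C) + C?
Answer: -4031/56 ≈ -71.982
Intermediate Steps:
n(C) = C² - 18*C
j = -63 (j = (126*(-1))/2 = (½)*(-126) = -63)
j + n(1/(5 + 23))*14 = -63 + ((-18 + 1/(5 + 23))/(5 + 23))*14 = -63 + ((-18 + 1/28)/28)*14 = -63 + ((1/28)*(-503/28))*14 = -63 - 503/784*14 = -63 - 503/56 = -4031/56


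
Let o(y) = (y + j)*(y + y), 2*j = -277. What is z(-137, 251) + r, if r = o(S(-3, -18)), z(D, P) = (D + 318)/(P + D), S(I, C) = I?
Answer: 96967/114 ≈ 850.59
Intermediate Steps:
j = -277/2 (j = (1/2)*(-277) = -277/2 ≈ -138.50)
z(D, P) = (318 + D)/(D + P)
o(y) = 2*y*(-277/2 + y) (o(y) = (y - 277/2)*(y + y) = (-277/2 + y)*(2*y) = 2*y*(-277/2 + y))
r = 849 (r = -3*(-277 + 2*(-3)) = -3*(-277 - 6) = -3*(-283) = 849)
z(-137, 251) + r = (318 - 137)/(-137 + 251) + 849 = 181/114 + 849 = 96967/114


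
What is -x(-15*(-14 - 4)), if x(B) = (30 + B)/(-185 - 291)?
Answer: 75/119 ≈ 0.63025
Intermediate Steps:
x(B) = -15/238 - B/476 (x(B) = (30 + B)/(-476) = (30 + B)*(-1/476) = -15/238 - B/476)
-x(-15*(-14 - 4)) = -(-15/238 - (-15)*(-14 - 4)/476) = -(-15/238 - (-15)*(-18)/476) = -(-15/238 - 1/476*270) = -(-15/238 - 135/238) = -1*(-75/119) = 75/119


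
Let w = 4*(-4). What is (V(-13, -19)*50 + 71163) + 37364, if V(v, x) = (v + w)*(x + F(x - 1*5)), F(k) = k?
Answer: 170877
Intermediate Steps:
w = -16
V(v, x) = (-16 + v)*(-5 + 2*x) (V(v, x) = (v - 16)*(x + (x - 1*5)) = (-16 + v)*(x + (x - 5)) = (-16 + v)*(x + (-5 + x)) = (-16 + v)*(-5 + 2*x))
(V(-13, -19)*50 + 71163) + 37364 = ((80 - 32*(-19) - 13*(-19) - 13*(-5 - 19))*50 + 71163) + 37364 = ((80 + 608 + 247 - 13*(-24))*50 + 71163) + 37364 = ((80 + 608 + 247 + 312)*50 + 71163) + 37364 = (1247*50 + 71163) + 37364 = (62350 + 71163) + 37364 = 133513 + 37364 = 170877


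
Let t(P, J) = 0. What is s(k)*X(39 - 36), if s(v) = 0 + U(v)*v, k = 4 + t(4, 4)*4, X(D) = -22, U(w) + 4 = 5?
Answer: -88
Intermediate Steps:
U(w) = 1 (U(w) = -4 + 5 = 1)
k = 4 (k = 4 + 0*4 = 4 + 0 = 4)
s(v) = v (s(v) = 0 + 1*v = 0 + v = v)
s(k)*X(39 - 36) = 4*(-22) = -88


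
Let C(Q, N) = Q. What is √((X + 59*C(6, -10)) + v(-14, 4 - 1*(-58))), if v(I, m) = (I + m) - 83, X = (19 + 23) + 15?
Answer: 2*√94 ≈ 19.391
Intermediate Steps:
X = 57 (X = 42 + 15 = 57)
v(I, m) = -83 + I + m
√((X + 59*C(6, -10)) + v(-14, 4 - 1*(-58))) = √((57 + 59*6) + (-83 - 14 + (4 - 1*(-58)))) = √((57 + 354) + (-83 - 14 + (4 + 58))) = √(411 + (-83 - 14 + 62)) = √(411 - 35) = √376 = 2*√94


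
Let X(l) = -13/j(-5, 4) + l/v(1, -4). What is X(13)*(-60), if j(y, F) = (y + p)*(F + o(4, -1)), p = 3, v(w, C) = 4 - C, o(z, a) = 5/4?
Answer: -2405/14 ≈ -171.79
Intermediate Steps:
o(z, a) = 5/4 (o(z, a) = 5*(¼) = 5/4)
j(y, F) = (3 + y)*(5/4 + F) (j(y, F) = (y + 3)*(F + 5/4) = (3 + y)*(5/4 + F))
X(l) = 26/21 + l/8 (X(l) = -13/(15/4 + 3*4 + (5/4)*(-5) + 4*(-5)) + l/(4 - 1*(-4)) = -13/(15/4 + 12 - 25/4 - 20) + l/(4 + 4) = -13/(-21/2) + l/8 = -13*(-2/21) + l*(⅛) = 26/21 + l/8)
X(13)*(-60) = (26/21 + (⅛)*13)*(-60) = (26/21 + 13/8)*(-60) = (481/168)*(-60) = -2405/14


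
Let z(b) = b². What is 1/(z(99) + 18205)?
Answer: 1/28006 ≈ 3.5707e-5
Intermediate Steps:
1/(z(99) + 18205) = 1/(99² + 18205) = 1/(9801 + 18205) = 1/28006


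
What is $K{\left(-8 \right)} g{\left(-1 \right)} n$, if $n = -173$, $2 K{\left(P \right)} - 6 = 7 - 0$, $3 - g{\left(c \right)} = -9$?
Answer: $-13494$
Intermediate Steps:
$g{\left(c \right)} = 12$ ($g{\left(c \right)} = 3 - -9 = 3 + 9 = 12$)
$K{\left(P \right)} = \frac{13}{2}$ ($K{\left(P \right)} = 3 + \frac{7 - 0}{2} = 3 + \frac{7 + 0}{2} = 3 + \frac{1}{2} \cdot 7 = 3 + \frac{7}{2} = \frac{13}{2}$)
$K{\left(-8 \right)} g{\left(-1 \right)} n = \frac{13}{2} \cdot 12 \left(-173\right) = 78 \left(-173\right) = -13494$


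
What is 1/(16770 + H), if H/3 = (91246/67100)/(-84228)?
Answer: 941949800/15796498100377 ≈ 5.9630e-5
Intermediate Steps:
H = -45623/941949800 (H = 3*((91246/67100)/(-84228)) = 3*((91246*(1/67100))*(-1/84228)) = 3*((45623/33550)*(-1/84228)) = 3*(-45623/2825849400) = -45623/941949800 ≈ -4.8435e-5)
1/(16770 + H) = 1/(16770 - 45623/941949800) = 1/(15796498100377/941949800) = 941949800/15796498100377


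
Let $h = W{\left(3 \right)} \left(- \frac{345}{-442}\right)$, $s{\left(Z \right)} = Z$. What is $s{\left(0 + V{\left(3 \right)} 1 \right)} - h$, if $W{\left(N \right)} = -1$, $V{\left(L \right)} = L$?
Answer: $\frac{1671}{442} \approx 3.7805$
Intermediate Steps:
$h = - \frac{345}{442}$ ($h = - \frac{-345}{-442} = - \frac{\left(-345\right) \left(-1\right)}{442} = \left(-1\right) \frac{345}{442} = - \frac{345}{442} \approx -0.78054$)
$s{\left(0 + V{\left(3 \right)} 1 \right)} - h = \left(0 + 3 \cdot 1\right) - - \frac{345}{442} = \left(0 + 3\right) + \frac{345}{442} = 3 + \frac{345}{442} = \frac{1671}{442}$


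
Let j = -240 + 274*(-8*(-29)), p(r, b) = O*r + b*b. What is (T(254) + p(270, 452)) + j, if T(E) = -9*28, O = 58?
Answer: 283040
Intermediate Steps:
p(r, b) = b² + 58*r (p(r, b) = 58*r + b*b = 58*r + b² = b² + 58*r)
j = 63328 (j = -240 + 274*232 = -240 + 63568 = 63328)
T(E) = -252
(T(254) + p(270, 452)) + j = (-252 + (452² + 58*270)) + 63328 = (-252 + (204304 + 15660)) + 63328 = (-252 + 219964) + 63328 = 219712 + 63328 = 283040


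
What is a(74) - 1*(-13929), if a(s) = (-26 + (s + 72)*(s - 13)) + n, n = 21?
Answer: 22830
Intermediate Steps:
a(s) = -5 + (-13 + s)*(72 + s) (a(s) = (-26 + (s + 72)*(s - 13)) + 21 = (-26 + (72 + s)*(-13 + s)) + 21 = (-26 + (-13 + s)*(72 + s)) + 21 = -5 + (-13 + s)*(72 + s))
a(74) - 1*(-13929) = (-941 + 74² + 59*74) - 1*(-13929) = (-941 + 5476 + 4366) + 13929 = 8901 + 13929 = 22830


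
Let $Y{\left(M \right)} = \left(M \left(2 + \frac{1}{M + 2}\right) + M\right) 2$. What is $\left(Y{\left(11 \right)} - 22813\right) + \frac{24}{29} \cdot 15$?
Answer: $- \frac{8570301}{377} \approx -22733.0$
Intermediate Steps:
$Y{\left(M \right)} = 2 M + 2 M \left(2 + \frac{1}{2 + M}\right)$ ($Y{\left(M \right)} = \left(M \left(2 + \frac{1}{2 + M}\right) + M\right) 2 = \left(M + M \left(2 + \frac{1}{2 + M}\right)\right) 2 = 2 M + 2 M \left(2 + \frac{1}{2 + M}\right)$)
$\left(Y{\left(11 \right)} - 22813\right) + \frac{24}{29} \cdot 15 = \left(2 \cdot 11 \frac{1}{2 + 11} \left(7 + 3 \cdot 11\right) - 22813\right) + \frac{24}{29} \cdot 15 = \left(2 \cdot 11 \cdot \frac{1}{13} \left(7 + 33\right) - 22813\right) + 24 \cdot \frac{1}{29} \cdot 15 = \left(2 \cdot 11 \cdot \frac{1}{13} \cdot 40 - 22813\right) + \frac{24}{29} \cdot 15 = \left(\frac{880}{13} - 22813\right) + \frac{360}{29} = - \frac{295689}{13} + \frac{360}{29} = - \frac{8570301}{377}$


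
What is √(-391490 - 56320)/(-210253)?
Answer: -I*√447810/210253 ≈ -0.0031828*I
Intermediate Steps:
√(-391490 - 56320)/(-210253) = √(-447810)*(-1/210253) = (I*√447810)*(-1/210253) = -I*√447810/210253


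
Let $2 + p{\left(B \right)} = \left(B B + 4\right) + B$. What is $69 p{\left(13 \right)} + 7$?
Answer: $12703$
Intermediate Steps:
$p{\left(B \right)} = 2 + B + B^{2}$ ($p{\left(B \right)} = -2 + \left(\left(B B + 4\right) + B\right) = -2 + \left(\left(B^{2} + 4\right) + B\right) = -2 + \left(\left(4 + B^{2}\right) + B\right) = -2 + \left(4 + B + B^{2}\right) = 2 + B + B^{2}$)
$69 p{\left(13 \right)} + 7 = 69 \left(2 + 13 + 13^{2}\right) + 7 = 69 \left(2 + 13 + 169\right) + 7 = 69 \cdot 184 + 7 = 12696 + 7 = 12703$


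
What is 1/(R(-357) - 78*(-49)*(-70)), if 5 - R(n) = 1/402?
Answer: -402/107549071 ≈ -3.7378e-6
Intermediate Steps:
R(n) = 2009/402 (R(n) = 5 - 1/402 = 2009/402)
1/(R(-357) - 78*(-49)*(-70)) = 1/(2009/402 - 78*(-49)*(-70)) = 1/(2009/402 + 3822*(-70)) = 1/(2009/402 - 267540) = 1/(-107549071/402) = -402/107549071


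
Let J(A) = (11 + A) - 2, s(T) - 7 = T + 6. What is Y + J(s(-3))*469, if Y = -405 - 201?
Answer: 8305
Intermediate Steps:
s(T) = 13 + T (s(T) = 7 + (T + 6) = 7 + (6 + T) = 13 + T)
J(A) = 9 + A
Y = -606
Y + J(s(-3))*469 = -606 + (9 + (13 - 3))*469 = -606 + (9 + 10)*469 = -606 + 19*469 = -606 + 8911 = 8305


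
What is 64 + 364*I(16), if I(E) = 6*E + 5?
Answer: 36828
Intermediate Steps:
I(E) = 5 + 6*E
64 + 364*I(16) = 64 + 364*(5 + 6*16) = 64 + 364*(5 + 96) = 64 + 364*101 = 64 + 36764 = 36828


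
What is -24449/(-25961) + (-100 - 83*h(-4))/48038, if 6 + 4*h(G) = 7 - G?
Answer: 4676766033/4988458072 ≈ 0.93752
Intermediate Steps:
h(G) = ¼ - G/4 (h(G) = -3/2 + (7 - G)/4 = -3/2 + (7/4 - G/4) = ¼ - G/4)
-24449/(-25961) + (-100 - 83*h(-4))/48038 = -24449/(-25961) + (-100 - 83*(¼ - ¼*(-4)))/48038 = -24449*(-1/25961) + (-100 - 83*(¼ + 1))*(1/48038) = 24449/25961 + (-100 - 83*5/4)*(1/48038) = 24449/25961 + (-100 - 415/4)*(1/48038) = 24449/25961 - 815/4*1/48038 = 24449/25961 - 815/192152 = 4676766033/4988458072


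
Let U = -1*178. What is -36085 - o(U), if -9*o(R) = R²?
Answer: -293081/9 ≈ -32565.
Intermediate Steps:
U = -178
o(R) = -R²/9
-36085 - o(U) = -36085 - (-1)*(-178)²/9 = -36085 - (-1)*31684/9 = -36085 - 1*(-31684/9) = -36085 + 31684/9 = -293081/9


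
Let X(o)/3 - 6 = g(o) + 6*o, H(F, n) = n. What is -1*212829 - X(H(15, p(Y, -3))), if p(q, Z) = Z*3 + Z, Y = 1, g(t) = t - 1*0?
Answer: -212595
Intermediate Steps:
g(t) = t (g(t) = t + 0 = t)
p(q, Z) = 4*Z (p(q, Z) = 3*Z + Z = 4*Z)
X(o) = 18 + 21*o (X(o) = 18 + 3*(o + 6*o) = 18 + 3*(7*o) = 18 + 21*o)
-1*212829 - X(H(15, p(Y, -3))) = -1*212829 - (18 + 21*(4*(-3))) = -212829 - (18 + 21*(-12)) = -212829 - (18 - 252) = -212829 - 1*(-234) = -212829 + 234 = -212595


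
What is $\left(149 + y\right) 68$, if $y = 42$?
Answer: $12988$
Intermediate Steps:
$\left(149 + y\right) 68 = \left(149 + 42\right) 68 = 191 \cdot 68 = 12988$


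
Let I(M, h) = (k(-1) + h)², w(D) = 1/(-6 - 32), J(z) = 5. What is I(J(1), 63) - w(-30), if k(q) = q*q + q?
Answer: 150823/38 ≈ 3969.0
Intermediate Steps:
k(q) = q + q² (k(q) = q² + q = q + q²)
w(D) = -1/38 (w(D) = 1/(-38) = -1/38)
I(M, h) = h² (I(M, h) = (-(1 - 1) + h)² = (-1*0 + h)² = (0 + h)² = h²)
I(J(1), 63) - w(-30) = 63² - 1*(-1/38) = 3969 + 1/38 = 150823/38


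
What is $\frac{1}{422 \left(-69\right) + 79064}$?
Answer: $\frac{1}{49946} \approx 2.0022 \cdot 10^{-5}$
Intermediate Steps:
$\frac{1}{422 \left(-69\right) + 79064} = \frac{1}{-29118 + 79064} = \frac{1}{49946}$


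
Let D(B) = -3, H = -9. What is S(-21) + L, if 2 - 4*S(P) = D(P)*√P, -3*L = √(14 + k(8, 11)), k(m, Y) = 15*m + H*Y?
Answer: ½ - √35/3 + 3*I*√21/4 ≈ -1.472 + 3.4369*I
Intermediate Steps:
k(m, Y) = -9*Y + 15*m (k(m, Y) = 15*m - 9*Y = -9*Y + 15*m)
L = -√35/3 (L = -√(14 + (-9*11 + 15*8))/3 = -√(14 + (-99 + 120))/3 = -√(14 + 21)/3 = -√35/3 ≈ -1.9720)
S(P) = ½ + 3*√P/4 (S(P) = ½ - (-3)*√P/4 = ½ + 3*√P/4)
S(-21) + L = (½ + 3*√(-21)/4) - √35/3 = (½ + 3*(I*√21)/4) - √35/3 = (½ + 3*I*√21/4) - √35/3 = ½ - √35/3 + 3*I*√21/4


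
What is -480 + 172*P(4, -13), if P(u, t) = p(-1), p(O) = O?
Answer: -652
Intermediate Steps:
P(u, t) = -1
-480 + 172*P(4, -13) = -480 + 172*(-1) = -480 - 172 = -652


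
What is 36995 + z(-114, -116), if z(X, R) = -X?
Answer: 37109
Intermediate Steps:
36995 + z(-114, -116) = 36995 - 1*(-114) = 36995 + 114 = 37109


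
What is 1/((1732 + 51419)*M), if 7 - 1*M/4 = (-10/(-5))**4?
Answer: -1/1913436 ≈ -5.2262e-7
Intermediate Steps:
M = -36 (M = 28 - 4*(-10/(-5))**4 = 28 - 4*(-10*(-1/5))**4 = 28 - 4*2**4 = 28 - 4*16 = 28 - 64 = -36)
1/((1732 + 51419)*M) = 1/((1732 + 51419)*(-36)) = -1/36/53151 = (1/53151)*(-1/36) = -1/1913436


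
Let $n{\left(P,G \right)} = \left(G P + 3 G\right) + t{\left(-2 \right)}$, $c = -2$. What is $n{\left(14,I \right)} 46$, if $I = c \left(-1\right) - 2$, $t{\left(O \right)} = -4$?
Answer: $-184$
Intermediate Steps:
$I = 0$ ($I = \left(-2\right) \left(-1\right) - 2 = 2 - 2 = 0$)
$n{\left(P,G \right)} = -4 + 3 G + G P$ ($n{\left(P,G \right)} = \left(G P + 3 G\right) - 4 = \left(3 G + G P\right) - 4 = -4 + 3 G + G P$)
$n{\left(14,I \right)} 46 = \left(-4 + 3 \cdot 0 + 0 \cdot 14\right) 46 = \left(-4 + 0 + 0\right) 46 = \left(-4\right) 46 = -184$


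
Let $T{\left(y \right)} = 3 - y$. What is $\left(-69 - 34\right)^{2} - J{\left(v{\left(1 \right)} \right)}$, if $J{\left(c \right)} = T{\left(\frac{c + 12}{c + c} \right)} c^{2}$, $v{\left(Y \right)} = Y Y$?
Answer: $\frac{21225}{2} \approx 10613.0$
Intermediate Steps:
$v{\left(Y \right)} = Y^{2}$
$J{\left(c \right)} = c^{2} \left(3 - \frac{12 + c}{2 c}\right)$ ($J{\left(c \right)} = \left(3 - \frac{c + 12}{c + c}\right) c^{2} = \left(3 - \frac{12 + c}{2 c}\right) c^{2} = c^{2} \left(3 - \frac{12 + c}{2 c}\right)$)
$\left(-69 - 34\right)^{2} - J{\left(v{\left(1 \right)} \right)} = \left(-69 - 34\right)^{2} - \frac{1^{2} \left(-12 + 5 \cdot 1^{2}\right)}{2} = \left(-103\right)^{2} - \frac{1}{2} \cdot 1 \left(-12 + 5 \cdot 1\right) = 10609 - \frac{1}{2} \cdot 1 \left(-12 + 5\right) = 10609 - \frac{1}{2} \cdot 1 \left(-7\right) = 10609 - - \frac{7}{2} = 10609 + \frac{7}{2} = \frac{21225}{2}$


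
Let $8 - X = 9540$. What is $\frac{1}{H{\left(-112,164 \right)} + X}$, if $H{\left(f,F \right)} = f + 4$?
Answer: $- \frac{1}{9640} \approx -0.00010373$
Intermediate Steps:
$H{\left(f,F \right)} = 4 + f$
$X = -9532$ ($X = 8 - 9540 = -9532$)
$\frac{1}{H{\left(-112,164 \right)} + X} = \frac{1}{\left(4 - 112\right) - 9532} = \frac{1}{-108 - 9532} = \frac{1}{-9640} = - \frac{1}{9640}$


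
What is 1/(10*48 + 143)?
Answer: 1/623 ≈ 0.0016051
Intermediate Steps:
1/(10*48 + 143) = 1/(480 + 143) = 1/623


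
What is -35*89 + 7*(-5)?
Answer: -3150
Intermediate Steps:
-35*89 + 7*(-5) = -3115 - 35 = -3150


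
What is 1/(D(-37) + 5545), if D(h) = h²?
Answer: 1/6914 ≈ 0.00014463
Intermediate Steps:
1/(D(-37) + 5545) = 1/((-37)² + 5545) = 1/(1369 + 5545) = 1/6914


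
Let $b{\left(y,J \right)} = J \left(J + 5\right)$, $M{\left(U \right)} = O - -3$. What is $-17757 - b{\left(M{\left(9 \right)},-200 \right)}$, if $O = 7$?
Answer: $-56757$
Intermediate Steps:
$M{\left(U \right)} = 10$ ($M{\left(U \right)} = 7 - -3 = 7 + 3 = 10$)
$b{\left(y,J \right)} = J \left(5 + J\right)$
$-17757 - b{\left(M{\left(9 \right)},-200 \right)} = -17757 - - 200 \left(5 - 200\right) = -17757 - \left(-200\right) \left(-195\right) = -17757 - 39000 = -56757$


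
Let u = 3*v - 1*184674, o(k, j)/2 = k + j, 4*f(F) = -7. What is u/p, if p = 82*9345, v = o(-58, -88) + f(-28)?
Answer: -247407/1021720 ≈ -0.24215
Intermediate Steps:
f(F) = -7/4 (f(F) = (¼)*(-7) = -7/4)
o(k, j) = 2*j + 2*k (o(k, j) = 2*(k + j) = 2*(j + k) = 2*j + 2*k)
v = -1175/4 (v = (2*(-88) + 2*(-58)) - 7/4 = (-176 - 116) - 7/4 = -292 - 7/4 = -1175/4 ≈ -293.75)
p = 766290
u = -742221/4 (u = 3*(-1175/4) - 1*184674 = -3525/4 - 184674 = -742221/4 ≈ -1.8556e+5)
u/p = -742221/4/766290 = -742221/4*1/766290 = -247407/1021720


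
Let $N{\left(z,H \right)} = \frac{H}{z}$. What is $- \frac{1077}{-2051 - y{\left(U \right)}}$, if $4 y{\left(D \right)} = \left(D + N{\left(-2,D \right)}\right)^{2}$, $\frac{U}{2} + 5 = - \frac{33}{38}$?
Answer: $\frac{2073584}{3965435} \approx 0.52291$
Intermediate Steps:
$U = - \frac{223}{19}$ ($U = -10 + 2 \left(- \frac{33}{38}\right) = -10 - \frac{33}{19} = - \frac{223}{19} \approx -11.737$)
$y{\left(D \right)} = \frac{D^{2}}{16}$ ($y{\left(D \right)} = \frac{\left(D + \frac{D}{-2}\right)^{2}}{4} = \frac{\left(D + D \left(- \frac{1}{2}\right)\right)^{2}}{4} = \frac{\left(D - \frac{D}{2}\right)^{2}}{4} = \frac{\left(\frac{D}{2}\right)^{2}}{4} = \frac{\frac{1}{4} D^{2}}{4} = \frac{D^{2}}{16}$)
$- \frac{1077}{-2051 - y{\left(U \right)}} = - \frac{1077}{-2051 - \frac{\left(- \frac{223}{19}\right)^{2}}{16}} = - \frac{1077}{-2051 - \frac{1}{16} \cdot \frac{49729}{361}} = - \frac{1077}{-2051 - \frac{49729}{5776}} = - \frac{1077}{- \frac{11896305}{5776}} = \left(-1077\right) \left(- \frac{5776}{11896305}\right) = \frac{2073584}{3965435}$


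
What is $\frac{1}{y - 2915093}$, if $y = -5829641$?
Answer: $- \frac{1}{8744734} \approx -1.1435 \cdot 10^{-7}$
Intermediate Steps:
$\frac{1}{y - 2915093} = \frac{1}{-5829641 - 2915093} = \frac{1}{-8744734} = - \frac{1}{8744734}$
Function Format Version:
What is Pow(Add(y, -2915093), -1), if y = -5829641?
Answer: Rational(-1, 8744734) ≈ -1.1435e-7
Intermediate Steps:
Pow(Add(y, -2915093), -1) = Pow(Add(-5829641, -2915093), -1) = Pow(-8744734, -1) = Rational(-1, 8744734)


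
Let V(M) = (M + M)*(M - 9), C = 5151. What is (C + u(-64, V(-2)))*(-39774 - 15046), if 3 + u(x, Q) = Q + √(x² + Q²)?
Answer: -284625440 - 219280*√377 ≈ -2.8888e+8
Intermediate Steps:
V(M) = 2*M*(-9 + M) (V(M) = (2*M)*(-9 + M) = 2*M*(-9 + M))
u(x, Q) = -3 + Q + √(Q² + x²) (u(x, Q) = -3 + (Q + √(x² + Q²)) = -3 + (Q + √(Q² + x²)) = -3 + Q + √(Q² + x²))
(C + u(-64, V(-2)))*(-39774 - 15046) = (5151 + (-3 + 2*(-2)*(-9 - 2) + √((2*(-2)*(-9 - 2))² + (-64)²)))*(-39774 - 15046) = (5151 + (-3 + 2*(-2)*(-11) + √((2*(-2)*(-11))² + 4096)))*(-54820) = (5151 + (-3 + 44 + √(44² + 4096)))*(-54820) = (5151 + (-3 + 44 + √(1936 + 4096)))*(-54820) = (5151 + (-3 + 44 + √6032))*(-54820) = (5151 + (-3 + 44 + 4*√377))*(-54820) = (5151 + (41 + 4*√377))*(-54820) = (5192 + 4*√377)*(-54820) = -284625440 - 219280*√377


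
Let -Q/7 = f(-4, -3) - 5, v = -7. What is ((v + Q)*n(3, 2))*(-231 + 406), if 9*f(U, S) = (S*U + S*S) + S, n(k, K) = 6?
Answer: 14700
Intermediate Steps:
f(U, S) = S/9 + S**2/9 + S*U/9 (f(U, S) = ((S*U + S*S) + S)/9 = ((S*U + S**2) + S)/9 = ((S**2 + S*U) + S)/9 = (S + S**2 + S*U)/9 = S/9 + S**2/9 + S*U/9)
Q = 21 (Q = -7*((1/9)*(-3)*(1 - 3 - 4) - 5) = -7*((1/9)*(-3)*(-6) - 5) = -7*(2 - 5) = -7*(-3) = 21)
((v + Q)*n(3, 2))*(-231 + 406) = ((-7 + 21)*6)*(-231 + 406) = (14*6)*175 = 84*175 = 14700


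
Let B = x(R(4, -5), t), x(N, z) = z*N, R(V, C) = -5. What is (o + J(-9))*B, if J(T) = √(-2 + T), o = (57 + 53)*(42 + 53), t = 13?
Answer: -679250 - 65*I*√11 ≈ -6.7925e+5 - 215.58*I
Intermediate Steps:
o = 10450 (o = 110*95 = 10450)
x(N, z) = N*z
B = -65 (B = -5*13 = -65)
(o + J(-9))*B = (10450 + √(-2 - 9))*(-65) = (10450 + √(-11))*(-65) = (10450 + I*√11)*(-65) = -679250 - 65*I*√11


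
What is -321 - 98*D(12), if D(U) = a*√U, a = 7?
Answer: -321 - 1372*√3 ≈ -2697.4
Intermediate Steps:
D(U) = 7*√U
-321 - 98*D(12) = -321 - 686*√12 = -321 - 686*2*√3 = -321 - 1372*√3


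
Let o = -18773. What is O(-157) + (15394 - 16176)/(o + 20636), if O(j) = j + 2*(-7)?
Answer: -13885/81 ≈ -171.42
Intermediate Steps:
O(j) = -14 + j (O(j) = j - 14 = -14 + j)
O(-157) + (15394 - 16176)/(o + 20636) = (-14 - 157) + (15394 - 16176)/(-18773 + 20636) = -171 - 782/1863 = -171 - 782*1/1863 = -171 - 34/81 = -13885/81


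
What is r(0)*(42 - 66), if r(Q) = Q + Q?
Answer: 0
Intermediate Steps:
r(Q) = 2*Q
r(0)*(42 - 66) = (2*0)*(42 - 66) = 0*(-24) = 0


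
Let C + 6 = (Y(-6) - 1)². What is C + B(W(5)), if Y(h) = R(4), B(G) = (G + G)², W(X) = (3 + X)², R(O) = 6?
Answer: 16403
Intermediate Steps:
B(G) = 4*G² (B(G) = (2*G)² = 4*G²)
Y(h) = 6
C = 19 (C = -6 + (6 - 1)² = -6 + 5² = -6 + 25 = 19)
C + B(W(5)) = 19 + 4*((3 + 5)²)² = 19 + 4*(8²)² = 19 + 4*64² = 19 + 4*4096 = 19 + 16384 = 16403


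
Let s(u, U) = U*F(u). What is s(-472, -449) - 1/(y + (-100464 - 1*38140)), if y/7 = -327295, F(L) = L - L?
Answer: 1/2429669 ≈ 4.1158e-7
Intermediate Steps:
F(L) = 0
y = -2291065 (y = 7*(-327295) = -2291065)
s(u, U) = 0 (s(u, U) = U*0 = 0)
s(-472, -449) - 1/(y + (-100464 - 1*38140)) = 0 - 1/(-2291065 + (-100464 - 1*38140)) = 0 - 1/(-2291065 + (-100464 - 38140)) = 0 - 1/(-2291065 - 138604) = 0 - 1/(-2429669) = 0 - 1*(-1/2429669) = 0 + 1/2429669 = 1/2429669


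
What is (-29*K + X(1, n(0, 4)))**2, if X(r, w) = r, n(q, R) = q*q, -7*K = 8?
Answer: 57121/49 ≈ 1165.7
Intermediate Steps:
K = -8/7 (K = -1/7*8 = -8/7 ≈ -1.1429)
n(q, R) = q**2
(-29*K + X(1, n(0, 4)))**2 = (-29*(-8/7) + 1)**2 = (232/7 + 1)**2 = (239/7)**2 = 57121/49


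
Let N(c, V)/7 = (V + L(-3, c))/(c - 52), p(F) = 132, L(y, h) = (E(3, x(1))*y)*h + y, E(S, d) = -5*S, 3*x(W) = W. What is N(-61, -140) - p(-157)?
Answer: 5300/113 ≈ 46.903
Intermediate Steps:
x(W) = W/3
L(y, h) = y - 15*h*y (L(y, h) = ((-5*3)*y)*h + y = (-15*y)*h + y = -15*h*y + y = y - 15*h*y)
N(c, V) = 7*(-3 + V + 45*c)/(-52 + c) (N(c, V) = 7*((V - 3*(1 - 15*c))/(c - 52)) = 7*((V + (-3 + 45*c))/(-52 + c)) = 7*((-3 + V + 45*c)/(-52 + c)) = 7*(-3 + V + 45*c)/(-52 + c))
N(-61, -140) - p(-157) = 7*(-3 - 140 + 45*(-61))/(-52 - 61) - 1*132 = 7*(-3 - 140 - 2745)/(-113) - 132 = 7*(-1/113)*(-2888) - 132 = 20216/113 - 132 = 5300/113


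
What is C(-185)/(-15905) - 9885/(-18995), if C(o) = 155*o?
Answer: 28076102/12084619 ≈ 2.3233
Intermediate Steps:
C(-185)/(-15905) - 9885/(-18995) = (155*(-185))/(-15905) - 9885/(-18995) = -28675*(-1/15905) - 9885*(-1/18995) = 5735/3181 + 1977/3799 = 28076102/12084619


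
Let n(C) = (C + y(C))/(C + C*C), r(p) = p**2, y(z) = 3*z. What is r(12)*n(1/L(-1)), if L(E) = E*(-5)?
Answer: 480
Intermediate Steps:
L(E) = -5*E
n(C) = 4*C/(C + C**2) (n(C) = (C + 3*C)/(C + C*C) = (4*C)/(C + C**2) = 4*C/(C + C**2))
r(12)*n(1/L(-1)) = 12**2*(4/(1 + 1/(-5*(-1)))) = 144*(4/(1 + 1/5)) = 144*(4/(6/5)) = 144*(4*(5/6)) = 144*(10/3) = 480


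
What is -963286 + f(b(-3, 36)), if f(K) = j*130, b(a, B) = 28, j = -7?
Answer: -964196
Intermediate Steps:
f(K) = -910 (f(K) = -7*130 = -910)
-963286 + f(b(-3, 36)) = -963286 - 910 = -964196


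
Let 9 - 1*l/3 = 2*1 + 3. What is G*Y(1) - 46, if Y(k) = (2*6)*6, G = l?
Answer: 818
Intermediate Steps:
l = 12 (l = 27 - 3*(2*1 + 3) = 27 - 3*(2 + 3) = 27 - 3*5 = 27 - 15 = 12)
G = 12
Y(k) = 72 (Y(k) = 12*6 = 72)
G*Y(1) - 46 = 12*72 - 46 = 864 - 46 = 818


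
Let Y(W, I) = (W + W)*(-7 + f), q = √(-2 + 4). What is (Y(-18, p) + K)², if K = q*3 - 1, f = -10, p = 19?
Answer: 373339 + 3666*√2 ≈ 3.7852e+5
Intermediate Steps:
q = √2 ≈ 1.4142
Y(W, I) = -34*W (Y(W, I) = (W + W)*(-7 - 10) = (2*W)*(-17) = -34*W)
K = -1 + 3*√2 (K = √2*3 - 1 = 3*√2 - 1 = -1 + 3*√2 ≈ 3.2426)
(Y(-18, p) + K)² = (-34*(-18) + (-1 + 3*√2))² = (612 + (-1 + 3*√2))² = (611 + 3*√2)²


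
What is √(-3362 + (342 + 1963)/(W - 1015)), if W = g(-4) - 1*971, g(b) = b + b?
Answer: 23*I*√25277938/1994 ≈ 57.993*I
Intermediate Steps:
g(b) = 2*b
W = -979 (W = 2*(-4) - 1*971 = -8 - 971 = -979)
√(-3362 + (342 + 1963)/(W - 1015)) = √(-3362 + (342 + 1963)/(-979 - 1015)) = √(-3362 + 2305/(-1994)) = √(-3362 + 2305*(-1/1994)) = √(-3362 - 2305/1994) = √(-6706133/1994) = 23*I*√25277938/1994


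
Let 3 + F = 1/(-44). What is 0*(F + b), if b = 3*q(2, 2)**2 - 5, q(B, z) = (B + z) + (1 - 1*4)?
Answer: 0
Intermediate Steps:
q(B, z) = -3 + B + z (q(B, z) = (B + z) + (1 - 4) = (B + z) - 3 = -3 + B + z)
b = -2 (b = 3*(-3 + 2 + 2)**2 - 5 = 3*1**2 - 5 = 3*1 - 5 = 3 - 5 = -2)
F = -133/44 (F = -3 + 1/(-44) = -3 - 1/44 = -133/44 ≈ -3.0227)
0*(F + b) = 0*(-133/44 - 2) = 0*(-221/44) = 0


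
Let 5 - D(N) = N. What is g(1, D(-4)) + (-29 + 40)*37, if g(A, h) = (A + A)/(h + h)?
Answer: 3664/9 ≈ 407.11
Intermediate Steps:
D(N) = 5 - N
g(A, h) = A/h (g(A, h) = (2*A)/((2*h)) = (2*A)*(1/(2*h)) = A/h)
g(1, D(-4)) + (-29 + 40)*37 = 1/(5 - 1*(-4)) + (-29 + 40)*37 = 1/(5 + 4) + 11*37 = 1/9 + 407 = 1*(⅑) + 407 = ⅑ + 407 = 3664/9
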